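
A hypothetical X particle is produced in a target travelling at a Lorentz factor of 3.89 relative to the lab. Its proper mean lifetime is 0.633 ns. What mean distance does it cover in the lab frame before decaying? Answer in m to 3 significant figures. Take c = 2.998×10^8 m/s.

β = √(1 − 1/γ²) = √(1 − 1/3.89²) = 0.96639
Dilated lifetime: Δt = γτ₀ = 3.89 × 0.633 ns = 2.4624 ns
d = vΔt = 0.96639c × 2.4624 ns = 2.8972×10^8 m/s × 2.4624×10^-9 s = 0.713 m

d ≈ 0.713 m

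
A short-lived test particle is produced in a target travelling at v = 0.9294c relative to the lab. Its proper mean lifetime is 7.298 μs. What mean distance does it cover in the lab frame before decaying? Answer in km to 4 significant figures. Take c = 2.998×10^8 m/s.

γ = 1/√(1 − 0.9294²) = 2.70948
Dilated lifetime: Δt = γτ₀ = 2.70948 × 7.298 μs = 19.7738 μs
d = vΔt = 0.9294c × 19.7738 μs = 2.78634×10^8 m/s × 1.97738×10^-5 s = 5.510 km

d ≈ 5.510 km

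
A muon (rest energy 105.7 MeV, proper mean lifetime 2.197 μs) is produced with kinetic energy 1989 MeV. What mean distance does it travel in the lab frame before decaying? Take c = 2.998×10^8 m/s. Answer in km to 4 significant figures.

d ≈ 13.04 km

γ = 1 + K/(m₀c²) = 1 + 1989/105.7 = 19.8174
β = √(1 − 1/γ²) = 0.998726
Dilated lifetime: γτ₀ = 19.8174 × 2.197 μs = 43.5388 μs
d = βc·γτ₀ = 0.998726 × (2.998×10^8 m/s) × 4.35388×10^-5 s = 13.04 km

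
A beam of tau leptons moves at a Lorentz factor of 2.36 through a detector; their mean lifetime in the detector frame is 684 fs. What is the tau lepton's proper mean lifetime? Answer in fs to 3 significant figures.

τ₀ ≈ 290 fs

γ = 2.36 (given)
Proper time: τ₀ = Δt/γ = 684/2.36 = 290 fs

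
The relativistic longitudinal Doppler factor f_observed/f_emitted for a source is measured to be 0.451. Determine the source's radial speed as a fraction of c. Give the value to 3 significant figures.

f_obs/f_src = √((1−β)/(1+β)) = 0.451  ⇒  (1−β)/(1+β) = 0.20340
β = |1 − D²|/(1 + D²) = |1 − 0.20340|/(1 + 0.20340) = 0.662

β ≈ 0.662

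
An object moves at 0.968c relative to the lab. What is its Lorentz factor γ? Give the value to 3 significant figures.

γ = 1/√(1 − β²) = 1/√(1 − 0.968²) = 1/√(0.062976) = 3.98

γ ≈ 3.98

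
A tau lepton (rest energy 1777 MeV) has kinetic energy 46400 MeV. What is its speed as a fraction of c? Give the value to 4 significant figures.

β ≈ 0.9993

γ = 1 + K/(m₀c²) = 1 + 46400/1777 = 27.1114
β = √(1 − 1/γ²) = 0.9993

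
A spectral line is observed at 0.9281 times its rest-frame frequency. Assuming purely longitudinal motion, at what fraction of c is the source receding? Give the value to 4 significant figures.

f_obs/f_src = √((1−β)/(1+β)) = 0.9281  ⇒  (1−β)/(1+β) = 0.861370
β = |1 − D²|/(1 + D²) = |1 − 0.861370|/(1 + 0.861370) = 0.07448

β ≈ 0.07448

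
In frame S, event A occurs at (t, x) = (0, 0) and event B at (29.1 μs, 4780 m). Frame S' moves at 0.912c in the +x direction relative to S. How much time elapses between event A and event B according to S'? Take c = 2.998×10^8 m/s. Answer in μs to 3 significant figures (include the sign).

γ = 1/√(1 − 0.912²) = 2.4379
Δt' = γ(Δt − vΔx/c²) = 2.4379 × (29.1 μs − 0.912×4780 m / (2.998×10^8 m/s))
= 2.4379 × (14.559 μs) = 35.5 μs

Δt' ≈ 35.5 μs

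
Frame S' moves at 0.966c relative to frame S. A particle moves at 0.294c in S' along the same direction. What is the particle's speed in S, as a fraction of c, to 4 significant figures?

u ≈ 0.9813c

Relativistic velocity addition: u = (u' + v)/(1 + u'v/c²)
= (0.294 + 0.966)/(1 + 0.294×0.966) = 1.260/1.28400 = 0.9813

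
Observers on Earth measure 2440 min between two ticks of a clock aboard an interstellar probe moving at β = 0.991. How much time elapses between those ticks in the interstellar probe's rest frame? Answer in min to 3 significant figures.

γ = 1/√(1 − 0.991²) = 7.4704
Proper time: τ₀ = Δt/γ = 2440/7.4704 = 327 min

τ₀ ≈ 327 min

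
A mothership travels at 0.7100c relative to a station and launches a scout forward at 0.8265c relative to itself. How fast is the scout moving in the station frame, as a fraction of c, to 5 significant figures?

Compose boost 2: (0.8265 + 0.7100)/(1 + 0.8265×0.7100) = 1.5365/1.586815 = 0.96829

u ≈ 0.96829c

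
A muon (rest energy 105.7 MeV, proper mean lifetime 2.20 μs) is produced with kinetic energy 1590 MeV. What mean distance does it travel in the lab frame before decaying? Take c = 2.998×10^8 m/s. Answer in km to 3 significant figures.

d ≈ 10.6 km

γ = 1 + K/(m₀c²) = 1 + 1590/105.7 = 16.043
β = √(1 − 1/γ²) = 0.99806
Dilated lifetime: γτ₀ = 16.043 × 2.20 μs = 35.294 μs
d = βc·γτ₀ = 0.99806 × (2.998×10^8 m/s) × 3.5294×10^-5 s = 10.6 km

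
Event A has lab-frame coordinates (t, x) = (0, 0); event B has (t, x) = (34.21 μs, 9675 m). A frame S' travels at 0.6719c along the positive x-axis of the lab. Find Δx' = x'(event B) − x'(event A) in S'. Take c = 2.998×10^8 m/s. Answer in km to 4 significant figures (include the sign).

γ = 1/√(1 − 0.6719²) = 1.35018
Δx' = γ(Δx − vΔt) = 1.35018 × (9675 m − 0.6719×(2.998×10^8 m/s)×34.21×10^-6 s)
= 1.35018 × (2783.89 m) = 3.759 km

Δx' ≈ 3.759 km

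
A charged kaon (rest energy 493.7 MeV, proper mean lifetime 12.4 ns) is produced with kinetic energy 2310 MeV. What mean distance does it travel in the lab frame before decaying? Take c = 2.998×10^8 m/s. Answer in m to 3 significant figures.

γ = 1 + K/(m₀c²) = 1 + 2310/493.7 = 5.6790
β = √(1 − 1/γ²) = 0.98437
Dilated lifetime: γτ₀ = 5.6790 × 12.4 ns = 70.419 ns
d = βc·γτ₀ = 0.98437 × (2.998×10^8 m/s) × 7.0419×10^-8 s = 20.8 m

d ≈ 20.8 m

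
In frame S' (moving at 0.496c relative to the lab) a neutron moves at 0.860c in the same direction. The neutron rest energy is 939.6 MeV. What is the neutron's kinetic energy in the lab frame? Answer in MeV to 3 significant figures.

K ≈ 2090 MeV

u_lab = (0.860 + 0.496)/(1 + 0.860×0.496) = 0.950538
γ = 1/√(1 − 0.950538²) = 3.2195
K = (γ − 1)m₀c² = (3.2195 − 1) × 939.6 = 2.2195 × 939.6 = 2090 MeV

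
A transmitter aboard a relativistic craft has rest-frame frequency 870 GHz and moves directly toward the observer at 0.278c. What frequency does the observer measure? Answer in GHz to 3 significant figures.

Relativistic Doppler: f_obs = f_src √((1+β)/(1−β))
= 870 × √(1.2780/0.72200) = 870 × 1.3304 = 1160 GHz

f_obs ≈ 1160 GHz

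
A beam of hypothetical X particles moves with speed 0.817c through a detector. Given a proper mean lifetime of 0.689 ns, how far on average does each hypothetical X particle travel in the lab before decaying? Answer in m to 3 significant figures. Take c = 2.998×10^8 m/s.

γ = 1/√(1 − 0.817²) = 1.7342
Dilated lifetime: Δt = γτ₀ = 1.7342 × 0.689 ns = 1.1949 ns
d = vΔt = 0.817c × 1.1949 ns = 2.4494×10^8 m/s × 1.1949×10^-9 s = 0.293 m

d ≈ 0.293 m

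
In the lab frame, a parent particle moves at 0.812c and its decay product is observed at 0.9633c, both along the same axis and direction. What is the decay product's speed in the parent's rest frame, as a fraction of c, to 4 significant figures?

u' ≈ 0.6947c

Inverse velocity addition: u' = (u − v)/(1 − uv/c²)
= (0.9633 − 0.812)/(1 − 0.9633×0.812) = 0.1513/0.217800 = 0.6947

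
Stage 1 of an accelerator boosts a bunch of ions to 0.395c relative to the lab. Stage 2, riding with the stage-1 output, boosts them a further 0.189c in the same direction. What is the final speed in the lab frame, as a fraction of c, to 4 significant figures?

Compose boost 2: (0.189 + 0.395)/(1 + 0.189×0.395) = 0.5840/1.07465 = 0.5434

u ≈ 0.5434c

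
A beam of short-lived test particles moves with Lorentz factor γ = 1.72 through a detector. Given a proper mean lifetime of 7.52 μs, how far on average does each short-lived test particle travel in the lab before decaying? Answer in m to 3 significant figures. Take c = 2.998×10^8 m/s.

β = √(1 − 1/γ²) = √(1 − 1/1.72²) = 0.81362
Dilated lifetime: Δt = γτ₀ = 1.72 × 7.52 μs = 12.934 μs
d = vΔt = 0.81362c × 12.934 μs = 2.4392×10^8 m/s × 1.2934×10^-5 s = 3160 m

d ≈ 3160 m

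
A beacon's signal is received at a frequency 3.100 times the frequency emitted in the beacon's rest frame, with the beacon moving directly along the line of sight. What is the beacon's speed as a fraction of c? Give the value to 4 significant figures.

f_obs/f_src = √((1+β)/(1−β)) = 3.100  ⇒  (1+β)/(1−β) = 9.61000
β = |1 − D²|/(1 + D²) = |1 − 9.61000|/(1 + 9.61000) = 0.8115

β ≈ 0.8115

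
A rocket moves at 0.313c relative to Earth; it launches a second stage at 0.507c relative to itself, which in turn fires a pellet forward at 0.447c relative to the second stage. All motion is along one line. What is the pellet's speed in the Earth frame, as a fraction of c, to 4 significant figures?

u ≈ 0.8772c

Compose boost 2: (0.507 + 0.313)/(1 + 0.507×0.313) = 0.8200/1.15869 = 0.707695
Compose boost 3: (0.447 + 0.707695)/(1 + 0.447×0.707695) = 1.15470/1.31634 = 0.8772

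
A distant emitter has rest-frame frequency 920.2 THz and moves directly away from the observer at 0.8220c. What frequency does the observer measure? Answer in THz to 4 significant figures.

Relativistic Doppler: f_obs = f_src √((1−β)/(1+β))
= 920.2 × √(0.178000/1.82200) = 920.2 × 0.312562 = 287.6 THz

f_obs ≈ 287.6 THz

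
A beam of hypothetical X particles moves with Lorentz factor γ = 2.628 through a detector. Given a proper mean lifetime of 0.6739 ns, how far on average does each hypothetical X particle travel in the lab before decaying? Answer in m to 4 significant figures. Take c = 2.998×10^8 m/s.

d ≈ 0.4910 m

β = √(1 − 1/γ²) = √(1 − 1/2.628²) = 0.924774
Dilated lifetime: Δt = γτ₀ = 2.628 × 0.6739 ns = 1.77101 ns
d = vΔt = 0.924774c × 1.77101 ns = 2.77247×10^8 m/s × 1.77101×10^-9 s = 0.4910 m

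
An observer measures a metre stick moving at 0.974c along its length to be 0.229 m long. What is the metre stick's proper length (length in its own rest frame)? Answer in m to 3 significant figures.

γ = 1/√(1 − 0.974²) = 4.4141
L₀ = γL = 4.4141 × 0.229 = 1.01 m

L₀ ≈ 1.01 m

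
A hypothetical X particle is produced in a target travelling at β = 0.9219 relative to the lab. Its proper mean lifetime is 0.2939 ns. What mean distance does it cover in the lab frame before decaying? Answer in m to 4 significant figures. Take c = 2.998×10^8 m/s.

γ = 1/√(1 − 0.9219²) = 2.58113
Dilated lifetime: Δt = γτ₀ = 2.58113 × 0.2939 ns = 0.758593 ns
d = vΔt = 0.9219c × 0.758593 ns = 2.76386×10^8 m/s × 7.58593×10^-10 s = 0.2097 m

d ≈ 0.2097 m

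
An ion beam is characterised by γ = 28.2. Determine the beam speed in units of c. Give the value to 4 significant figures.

β = √(1 − 1/γ²) = √(1 − 1/28.2²) = √(0.998743) = 0.9994

β ≈ 0.9994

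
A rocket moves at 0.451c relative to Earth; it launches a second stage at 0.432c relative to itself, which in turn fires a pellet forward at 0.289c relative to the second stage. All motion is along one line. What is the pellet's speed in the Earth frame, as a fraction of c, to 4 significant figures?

Compose boost 2: (0.432 + 0.451)/(1 + 0.432×0.451) = 0.8830/1.19483 = 0.739016
Compose boost 3: (0.289 + 0.739016)/(1 + 0.289×0.739016) = 1.02802/1.21358 = 0.8471

u ≈ 0.8471c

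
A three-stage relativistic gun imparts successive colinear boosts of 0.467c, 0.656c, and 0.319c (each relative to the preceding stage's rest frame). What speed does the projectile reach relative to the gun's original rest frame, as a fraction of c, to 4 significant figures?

u ≈ 0.9250c

Compose boost 2: (0.656 + 0.467)/(1 + 0.656×0.467) = 1.123/1.30635 = 0.859646
Compose boost 3: (0.319 + 0.859646)/(1 + 0.319×0.859646) = 1.17865/1.27423 = 0.9250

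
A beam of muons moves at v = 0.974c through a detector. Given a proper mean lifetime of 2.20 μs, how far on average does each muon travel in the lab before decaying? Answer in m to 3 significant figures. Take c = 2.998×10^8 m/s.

γ = 1/√(1 − 0.974²) = 4.4141
Dilated lifetime: Δt = γτ₀ = 4.4141 × 2.20 μs = 9.7110 μs
d = vΔt = 0.974c × 9.7110 μs = 2.9201×10^8 m/s × 9.7110×10^-6 s = 2840 m

d ≈ 2840 m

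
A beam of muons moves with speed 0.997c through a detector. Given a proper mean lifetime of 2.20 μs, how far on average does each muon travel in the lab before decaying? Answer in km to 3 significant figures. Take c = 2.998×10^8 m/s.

γ = 1/√(1 − 0.997²) = 12.920
Dilated lifetime: Δt = γτ₀ = 12.920 × 2.20 μs = 28.423 μs
d = vΔt = 0.997c × 28.423 μs = 2.9890×10^8 m/s × 2.8423×10^-5 s = 8.50 km

d ≈ 8.50 km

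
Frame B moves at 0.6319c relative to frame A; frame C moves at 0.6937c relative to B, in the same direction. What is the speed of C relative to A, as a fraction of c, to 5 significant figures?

u ≈ 0.92161c

Compose boost 2: (0.6937 + 0.6319)/(1 + 0.6937×0.6319) = 1.3256/1.438349 = 0.92161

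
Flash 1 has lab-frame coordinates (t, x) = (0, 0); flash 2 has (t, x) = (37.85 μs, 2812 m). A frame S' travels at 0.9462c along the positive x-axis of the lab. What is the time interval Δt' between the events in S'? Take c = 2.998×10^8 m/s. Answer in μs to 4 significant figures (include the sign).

Δt' ≈ 89.54 μs

γ = 1/√(1 − 0.9462²) = 3.09040
Δt' = γ(Δt − vΔx/c²) = 3.09040 × (37.85 μs − 0.9462×2812 m / (2.998×10^8 m/s))
= 3.09040 × (28.9750 μs) = 89.54 μs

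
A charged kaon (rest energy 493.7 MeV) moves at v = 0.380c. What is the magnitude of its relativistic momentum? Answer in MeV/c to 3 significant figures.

γ = 1/√(1 − 0.380²) = 1.0811
p = γβm₀c = 1.0811 × 0.380 × 493.7 MeV/c = 203 MeV/c

p ≈ 203 MeV/c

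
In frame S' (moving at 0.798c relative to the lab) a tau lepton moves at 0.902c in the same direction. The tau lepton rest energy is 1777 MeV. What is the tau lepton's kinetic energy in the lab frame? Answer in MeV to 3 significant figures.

K ≈ 9970 MeV

u_lab = (0.902 + 0.798)/(1 + 0.902×0.798) = 0.988489
γ = 1/√(1 − 0.988489²) = 6.6098
K = (γ − 1)m₀c² = (6.6098 − 1) × 1777 = 5.6098 × 1777 = 9970 MeV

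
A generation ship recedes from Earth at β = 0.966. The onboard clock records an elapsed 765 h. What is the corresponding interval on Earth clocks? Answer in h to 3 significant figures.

γ = 1/√(1 − 0.966²) = 3.8678
Time dilation: Δt = γτ₀ = 3.8678 × 765 h = 2960 h

Δt ≈ 2960 h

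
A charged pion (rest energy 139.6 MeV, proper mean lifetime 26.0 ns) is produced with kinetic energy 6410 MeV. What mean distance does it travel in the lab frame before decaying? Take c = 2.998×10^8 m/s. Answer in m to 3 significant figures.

γ = 1 + K/(m₀c²) = 1 + 6410/139.6 = 46.917
β = √(1 − 1/γ²) = 0.99977
Dilated lifetime: γτ₀ = 46.917 × 26.0 ns = 1219.8 ns
d = βc·γτ₀ = 0.99977 × (2.998×10^8 m/s) × 1.2198×10^-6 s = 366 m

d ≈ 366 m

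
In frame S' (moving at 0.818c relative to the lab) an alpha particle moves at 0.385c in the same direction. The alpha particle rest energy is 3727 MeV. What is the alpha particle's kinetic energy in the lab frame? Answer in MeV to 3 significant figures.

u_lab = (0.385 + 0.818)/(1 + 0.385×0.818) = 0.914878
γ = 1/√(1 − 0.914878²) = 2.4769
K = (γ − 1)m₀c² = (2.4769 − 1) × 3727 = 1.4769 × 3727 = 5500 MeV

K ≈ 5500 MeV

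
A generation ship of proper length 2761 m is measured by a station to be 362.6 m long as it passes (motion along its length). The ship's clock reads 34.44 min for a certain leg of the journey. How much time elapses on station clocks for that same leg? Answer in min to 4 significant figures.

Length contraction ⇒ γ = L₀/L = 2761/362.6 = 7.61445
Time dilation: Δt = γτ₀ = 7.61445 × 34.44 min = 262.2 min

Δt ≈ 262.2 min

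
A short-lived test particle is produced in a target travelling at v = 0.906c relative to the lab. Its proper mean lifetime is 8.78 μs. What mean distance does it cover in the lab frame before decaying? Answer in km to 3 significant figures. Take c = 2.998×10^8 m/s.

γ = 1/√(1 − 0.906²) = 2.3625
Dilated lifetime: Δt = γτ₀ = 2.3625 × 8.78 μs = 20.743 μs
d = vΔt = 0.906c × 20.743 μs = 2.7162×10^8 m/s × 2.0743×10^-5 s = 5.63 km

d ≈ 5.63 km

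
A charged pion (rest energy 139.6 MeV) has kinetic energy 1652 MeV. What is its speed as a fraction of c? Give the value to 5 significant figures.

γ = 1 + K/(m₀c²) = 1 + 1652/139.6 = 12.83381
β = √(1 − 1/γ²) = 0.99696

β ≈ 0.99696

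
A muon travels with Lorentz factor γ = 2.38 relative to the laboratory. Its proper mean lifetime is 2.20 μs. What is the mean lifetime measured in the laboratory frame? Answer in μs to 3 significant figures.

γ = 2.38 (given)
Time dilation: Δt = γτ₀ = 2.38 × 2.20 μs = 5.24 μs

Δt ≈ 5.24 μs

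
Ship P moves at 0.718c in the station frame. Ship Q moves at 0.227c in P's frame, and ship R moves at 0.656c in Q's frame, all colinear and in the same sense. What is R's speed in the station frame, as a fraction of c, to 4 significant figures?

Compose boost 2: (0.227 + 0.718)/(1 + 0.227×0.718) = 0.9450/1.16299 = 0.812564
Compose boost 3: (0.656 + 0.812564)/(1 + 0.656×0.812564) = 1.46856/1.53304 = 0.9579

u ≈ 0.9579c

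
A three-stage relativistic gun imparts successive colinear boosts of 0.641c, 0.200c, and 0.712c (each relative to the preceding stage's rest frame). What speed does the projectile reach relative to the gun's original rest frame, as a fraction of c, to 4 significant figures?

u ≈ 0.9521c

Compose boost 2: (0.200 + 0.641)/(1 + 0.200×0.641) = 0.8410/1.12820 = 0.745435
Compose boost 3: (0.712 + 0.745435)/(1 + 0.712×0.745435) = 1.45744/1.53075 = 0.9521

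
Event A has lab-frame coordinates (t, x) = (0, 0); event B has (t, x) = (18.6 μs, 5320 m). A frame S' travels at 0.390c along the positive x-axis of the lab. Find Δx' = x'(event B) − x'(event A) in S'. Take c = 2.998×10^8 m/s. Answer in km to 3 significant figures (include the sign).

Δx' ≈ 3.42 km

γ = 1/√(1 − 0.390²) = 1.0860
Δx' = γ(Δx − vΔt) = 1.0860 × (5320 m − 0.390×(2.998×10^8 m/s)×18.6×10^-6 s)
= 1.0860 × (3145.3 m) = 3.42 km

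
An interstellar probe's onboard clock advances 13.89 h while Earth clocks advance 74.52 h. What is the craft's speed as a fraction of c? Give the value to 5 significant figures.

γ = Δt/τ₀ = 74.52/13.89 = 5.365011
β = √(1 − 1/γ²) = √(1 − 1/5.365011²) = 0.98248

β ≈ 0.98248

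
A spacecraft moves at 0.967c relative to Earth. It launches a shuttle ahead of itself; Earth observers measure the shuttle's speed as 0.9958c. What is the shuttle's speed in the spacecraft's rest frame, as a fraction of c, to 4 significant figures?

Inverse velocity addition: u' = (u − v)/(1 − uv/c²)
= (0.9958 − 0.967)/(1 − 0.9958×0.967) = 0.02880/0.0370614 = 0.7771

u' ≈ 0.7771c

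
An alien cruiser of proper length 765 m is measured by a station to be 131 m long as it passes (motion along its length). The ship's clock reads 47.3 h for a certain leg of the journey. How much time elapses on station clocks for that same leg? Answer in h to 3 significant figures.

Length contraction ⇒ γ = L₀/L = 765/131 = 5.8397
Time dilation: Δt = γτ₀ = 5.8397 × 47.3 h = 276 h

Δt ≈ 276 h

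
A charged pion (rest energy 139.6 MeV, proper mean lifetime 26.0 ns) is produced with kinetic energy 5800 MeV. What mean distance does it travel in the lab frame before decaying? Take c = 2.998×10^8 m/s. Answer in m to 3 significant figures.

γ = 1 + K/(m₀c²) = 1 + 5800/139.6 = 42.547
β = √(1 − 1/γ²) = 0.99972
Dilated lifetime: γτ₀ = 42.547 × 26.0 ns = 1106.2 ns
d = βc·γτ₀ = 0.99972 × (2.998×10^8 m/s) × 1.1062×10^-6 s = 332 m

d ≈ 332 m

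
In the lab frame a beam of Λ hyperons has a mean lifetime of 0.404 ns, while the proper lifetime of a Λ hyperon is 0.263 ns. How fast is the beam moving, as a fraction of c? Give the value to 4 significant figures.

β ≈ 0.7591

γ = Δt/τ₀ = 0.404/0.263 = 1.53612
β = √(1 − 1/γ²) = √(1 − 1/1.53612²) = 0.7591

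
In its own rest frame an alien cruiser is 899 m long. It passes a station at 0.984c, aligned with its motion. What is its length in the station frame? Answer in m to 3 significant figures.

γ = 1/√(1 − 0.984²) = 5.6127
Length contraction: L = L₀/γ = 899/5.6127 = 160 m

L ≈ 160 m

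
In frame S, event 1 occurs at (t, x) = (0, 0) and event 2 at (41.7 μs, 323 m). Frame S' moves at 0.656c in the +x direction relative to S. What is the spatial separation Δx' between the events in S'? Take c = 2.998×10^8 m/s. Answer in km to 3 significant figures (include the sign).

Δx' ≈ -10.4 km

γ = 1/√(1 − 0.656²) = 1.3249
Δx' = γ(Δx − vΔt) = 1.3249 × (323 m − 0.656×(2.998×10^8 m/s)×41.7×10^-6 s)
= 1.3249 × (-7878.1 m) = -10.4 km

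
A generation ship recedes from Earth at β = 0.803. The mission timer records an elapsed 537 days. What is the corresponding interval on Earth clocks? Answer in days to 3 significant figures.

Δt ≈ 901 days

γ = 1/√(1 − 0.803²) = 1.6779
Time dilation: Δt = γτ₀ = 1.6779 × 537 days = 901 days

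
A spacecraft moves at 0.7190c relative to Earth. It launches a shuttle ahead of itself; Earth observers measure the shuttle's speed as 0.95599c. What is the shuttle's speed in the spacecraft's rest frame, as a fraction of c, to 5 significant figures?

Inverse velocity addition: u' = (u − v)/(1 − uv/c²)
= (0.95599 − 0.7190)/(1 − 0.95599×0.7190) = 0.23699/0.3126432 = 0.75802

u' ≈ 0.75802c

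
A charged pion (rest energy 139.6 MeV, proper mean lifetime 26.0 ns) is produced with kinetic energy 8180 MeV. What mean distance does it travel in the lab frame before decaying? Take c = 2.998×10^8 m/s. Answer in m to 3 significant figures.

γ = 1 + K/(m₀c²) = 1 + 8180/139.6 = 59.596
β = √(1 − 1/γ²) = 0.99986
Dilated lifetime: γτ₀ = 59.596 × 26.0 ns = 1549.5 ns
d = βc·γτ₀ = 0.99986 × (2.998×10^8 m/s) × 1.5495×10^-6 s = 464 m

d ≈ 464 m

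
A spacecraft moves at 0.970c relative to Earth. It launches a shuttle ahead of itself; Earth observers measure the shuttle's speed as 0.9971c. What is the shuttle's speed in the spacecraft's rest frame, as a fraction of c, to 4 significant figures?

u' ≈ 0.8259c

Inverse velocity addition: u' = (u − v)/(1 − uv/c²)
= (0.9971 − 0.970)/(1 − 0.9971×0.970) = 0.02710/0.0328130 = 0.8259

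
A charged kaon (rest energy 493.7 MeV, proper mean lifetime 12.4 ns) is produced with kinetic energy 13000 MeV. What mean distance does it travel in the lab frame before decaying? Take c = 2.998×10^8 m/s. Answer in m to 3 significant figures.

d ≈ 102 m

γ = 1 + K/(m₀c²) = 1 + 13000/493.7 = 27.332
β = √(1 − 1/γ²) = 0.99933
Dilated lifetime: γτ₀ = 27.332 × 12.4 ns = 338.91 ns
d = βc·γτ₀ = 0.99933 × (2.998×10^8 m/s) × 3.3891×10^-7 s = 102 m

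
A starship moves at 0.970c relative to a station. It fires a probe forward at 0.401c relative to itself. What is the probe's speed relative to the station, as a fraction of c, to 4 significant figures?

u ≈ 0.9871c

Relativistic velocity addition: u = (u' + v)/(1 + u'v/c²)
= (0.401 + 0.970)/(1 + 0.401×0.970) = 1.371/1.38897 = 0.9871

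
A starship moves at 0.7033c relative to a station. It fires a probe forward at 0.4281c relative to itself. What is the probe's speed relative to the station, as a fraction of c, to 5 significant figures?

u ≈ 0.86958c

Relativistic velocity addition: u = (u' + v)/(1 + u'v/c²)
= (0.4281 + 0.7033)/(1 + 0.4281×0.7033) = 1.1314/1.301083 = 0.86958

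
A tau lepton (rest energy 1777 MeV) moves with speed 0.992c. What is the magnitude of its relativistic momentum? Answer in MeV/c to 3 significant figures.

γ = 1/√(1 − 0.992²) = 7.9216
p = γβm₀c = 7.9216 × 0.992 × 1777 MeV/c = 14000 MeV/c

p ≈ 14000 MeV/c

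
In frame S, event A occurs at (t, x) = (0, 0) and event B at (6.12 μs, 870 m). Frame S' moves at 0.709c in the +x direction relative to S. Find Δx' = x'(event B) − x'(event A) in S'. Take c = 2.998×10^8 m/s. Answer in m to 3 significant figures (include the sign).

Δx' ≈ -611 m

γ = 1/√(1 − 0.709²) = 1.4180
Δx' = γ(Δx − vΔt) = 1.4180 × (870 m − 0.709×(2.998×10^8 m/s)×6.12×10^-6 s)
= 1.4180 × (-430.86 m) = -611 m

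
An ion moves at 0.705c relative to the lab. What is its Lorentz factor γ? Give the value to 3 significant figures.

γ = 1/√(1 − β²) = 1/√(1 − 0.705²) = 1/√(0.50298) = 1.41

γ ≈ 1.41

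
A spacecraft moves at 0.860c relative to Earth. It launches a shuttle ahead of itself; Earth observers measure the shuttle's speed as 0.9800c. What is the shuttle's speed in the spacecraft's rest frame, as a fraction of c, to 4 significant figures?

u' ≈ 0.7634c

Inverse velocity addition: u' = (u − v)/(1 − uv/c²)
= (0.9800 − 0.860)/(1 − 0.9800×0.860) = 0.1200/0.157200 = 0.7634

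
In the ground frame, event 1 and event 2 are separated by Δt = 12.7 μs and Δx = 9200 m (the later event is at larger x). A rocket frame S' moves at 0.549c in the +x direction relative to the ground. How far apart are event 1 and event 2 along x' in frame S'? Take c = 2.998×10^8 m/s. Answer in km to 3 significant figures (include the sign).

Δx' ≈ 8.51 km

γ = 1/√(1 − 0.549²) = 1.1964
Δx' = γ(Δx − vΔt) = 1.1964 × (9200 m − 0.549×(2.998×10^8 m/s)×12.7×10^-6 s)
= 1.1964 × (7109.7 m) = 8.51 km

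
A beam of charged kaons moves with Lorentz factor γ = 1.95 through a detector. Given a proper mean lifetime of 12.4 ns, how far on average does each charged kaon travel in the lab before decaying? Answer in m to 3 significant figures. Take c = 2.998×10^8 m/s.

d ≈ 6.22 m

β = √(1 − 1/γ²) = √(1 − 1/1.95²) = 0.85850
Dilated lifetime: Δt = γτ₀ = 1.95 × 12.4 ns = 24.180 ns
d = vΔt = 0.85850c × 24.180 ns = 2.5738×10^8 m/s × 2.4180×10^-8 s = 6.22 m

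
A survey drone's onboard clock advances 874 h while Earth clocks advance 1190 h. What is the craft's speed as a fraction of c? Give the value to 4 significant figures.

γ = Δt/τ₀ = 1190/874 = 1.36156
β = √(1 − 1/γ²) = √(1 − 1/1.36156²) = 0.6787

β ≈ 0.6787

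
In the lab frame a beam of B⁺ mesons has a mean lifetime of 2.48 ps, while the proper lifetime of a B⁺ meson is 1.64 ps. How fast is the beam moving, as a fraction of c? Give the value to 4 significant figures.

γ = Δt/τ₀ = 2.48/1.64 = 1.51220
β = √(1 − 1/γ²) = √(1 − 1/1.51220²) = 0.7501

β ≈ 0.7501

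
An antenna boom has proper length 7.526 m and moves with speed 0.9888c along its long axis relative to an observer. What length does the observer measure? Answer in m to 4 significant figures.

γ = 1/√(1 − 0.9888²) = 6.70032
Length contraction: L = L₀/γ = 7.526/6.70032 = 1.123 m

L ≈ 1.123 m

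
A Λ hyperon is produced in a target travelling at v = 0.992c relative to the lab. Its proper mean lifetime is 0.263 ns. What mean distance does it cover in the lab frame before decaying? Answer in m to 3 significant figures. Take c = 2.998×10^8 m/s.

d ≈ 0.620 m

γ = 1/√(1 − 0.992²) = 7.9216
Dilated lifetime: Δt = γτ₀ = 7.9216 × 0.263 ns = 2.0834 ns
d = vΔt = 0.992c × 2.0834 ns = 2.9740×10^8 m/s × 2.0834×10^-9 s = 0.620 m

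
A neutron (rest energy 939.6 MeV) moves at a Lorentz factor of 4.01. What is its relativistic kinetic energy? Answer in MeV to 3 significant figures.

γ = 4.01 (given)
K = (γ − 1)m₀c² = (4.01 − 1) × 939.6 MeV = 3.0100 × 939.6 MeV = 2830 MeV

K ≈ 2830 MeV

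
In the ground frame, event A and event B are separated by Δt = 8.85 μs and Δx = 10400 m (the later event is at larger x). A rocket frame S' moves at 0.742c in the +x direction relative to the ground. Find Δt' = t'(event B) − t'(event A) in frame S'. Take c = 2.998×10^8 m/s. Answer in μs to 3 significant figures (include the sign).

γ = 1/√(1 − 0.742²) = 1.4916
Δt' = γ(Δt − vΔx/c²) = 1.4916 × (8.85 μs − 0.742×10400 m / (2.998×10^8 m/s))
= 1.4916 × (-16.890 μs) = -25.2 μs

Δt' ≈ -25.2 μs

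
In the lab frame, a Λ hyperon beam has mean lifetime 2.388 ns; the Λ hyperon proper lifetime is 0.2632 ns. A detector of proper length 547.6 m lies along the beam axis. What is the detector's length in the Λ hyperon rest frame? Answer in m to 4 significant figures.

Time dilation ⇒ γ = Δt/τ₀ = 2.388/0.2632 = 9.07295
Length contraction: L = L₀/γ = 547.6/9.07295 = 60.36 m

L ≈ 60.36 m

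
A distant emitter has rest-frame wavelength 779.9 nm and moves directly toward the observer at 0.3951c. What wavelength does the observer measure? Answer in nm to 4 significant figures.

λ_obs ≈ 513.5 nm

Relativistic Doppler: λ_obs = λ_src √((1−β)/(1+β))
= 779.9 × √(0.604900/1.39510) = 779.9 × 0.658475 = 513.5 nm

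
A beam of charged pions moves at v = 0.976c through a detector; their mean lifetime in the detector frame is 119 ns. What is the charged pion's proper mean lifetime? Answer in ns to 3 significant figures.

γ = 1/√(1 − 0.976²) = 4.5920
Proper time: τ₀ = Δt/γ = 119/4.5920 = 25.9 ns

τ₀ ≈ 25.9 ns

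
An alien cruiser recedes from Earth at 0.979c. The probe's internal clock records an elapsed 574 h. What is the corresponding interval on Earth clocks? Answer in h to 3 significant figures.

γ = 1/√(1 − 0.979²) = 4.9053
Time dilation: Δt = γτ₀ = 4.9053 × 574 h = 2820 h

Δt ≈ 2820 h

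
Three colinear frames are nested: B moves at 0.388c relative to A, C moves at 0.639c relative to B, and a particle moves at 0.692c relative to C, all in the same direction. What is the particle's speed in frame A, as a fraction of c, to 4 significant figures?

u ≈ 0.9653c

Compose boost 2: (0.639 + 0.388)/(1 + 0.639×0.388) = 1.027/1.24793 = 0.822962
Compose boost 3: (0.692 + 0.822962)/(1 + 0.692×0.822962) = 1.51496/1.56949 = 0.9653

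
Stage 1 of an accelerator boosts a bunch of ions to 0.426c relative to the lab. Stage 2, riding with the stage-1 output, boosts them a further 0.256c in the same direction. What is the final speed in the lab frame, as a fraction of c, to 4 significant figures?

u ≈ 0.6149c

Compose boost 2: (0.256 + 0.426)/(1 + 0.256×0.426) = 0.6820/1.10906 = 0.6149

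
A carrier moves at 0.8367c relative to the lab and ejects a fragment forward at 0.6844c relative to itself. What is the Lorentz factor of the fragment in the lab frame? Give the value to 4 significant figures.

u_lab = (0.6844 + 0.8367)/(1 + 0.6844×0.8367) = 1.5211/1.572637 = 0.9672286
γ = 1/√(1 − 0.9672286²) = 3.938

γ ≈ 3.938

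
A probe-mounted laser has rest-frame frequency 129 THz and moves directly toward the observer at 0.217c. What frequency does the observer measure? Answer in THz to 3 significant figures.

Relativistic Doppler: f_obs = f_src √((1+β)/(1−β))
= 129 × √(1.2170/0.78300) = 129 × 1.2467 = 161 THz

f_obs ≈ 161 THz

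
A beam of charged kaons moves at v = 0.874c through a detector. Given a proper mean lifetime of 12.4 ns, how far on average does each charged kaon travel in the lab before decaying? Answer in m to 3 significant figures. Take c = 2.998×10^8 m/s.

d ≈ 6.69 m

γ = 1/√(1 − 0.874²) = 2.0579
Dilated lifetime: Δt = γτ₀ = 2.0579 × 12.4 ns = 25.518 ns
d = vΔt = 0.874c × 25.518 ns = 2.6203×10^8 m/s × 2.5518×10^-8 s = 6.69 m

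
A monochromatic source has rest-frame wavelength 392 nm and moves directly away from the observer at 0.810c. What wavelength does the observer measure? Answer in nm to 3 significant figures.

λ_obs ≈ 1210 nm

Relativistic Doppler: λ_obs = λ_src √((1+β)/(1−β))
= 392 × √(1.8100/0.19000) = 392 × 3.0865 = 1210 nm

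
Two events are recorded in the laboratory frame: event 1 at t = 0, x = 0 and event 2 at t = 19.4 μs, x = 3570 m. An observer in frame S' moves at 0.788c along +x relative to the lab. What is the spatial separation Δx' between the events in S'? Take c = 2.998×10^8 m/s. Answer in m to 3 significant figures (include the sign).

γ = 1/√(1 − 0.788²) = 1.6242
Δx' = γ(Δx − vΔt) = 1.6242 × (3570 m − 0.788×(2.998×10^8 m/s)×19.4×10^-6 s)
= 1.6242 × (-1013.1 m) = -1650 m

Δx' ≈ -1650 m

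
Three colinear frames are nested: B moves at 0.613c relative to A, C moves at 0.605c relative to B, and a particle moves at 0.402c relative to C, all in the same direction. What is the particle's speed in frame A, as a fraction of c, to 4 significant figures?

u ≈ 0.9509c

Compose boost 2: (0.605 + 0.613)/(1 + 0.605×0.613) = 1.218/1.37087 = 0.888490
Compose boost 3: (0.402 + 0.888490)/(1 + 0.402×0.888490) = 1.29049/1.35717 = 0.9509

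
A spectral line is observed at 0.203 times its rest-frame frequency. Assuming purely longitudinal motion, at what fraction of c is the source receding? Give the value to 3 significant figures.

β ≈ 0.921

f_obs/f_src = √((1−β)/(1+β)) = 0.203  ⇒  (1−β)/(1+β) = 0.041209
β = |1 − D²|/(1 + D²) = |1 − 0.041209|/(1 + 0.041209) = 0.921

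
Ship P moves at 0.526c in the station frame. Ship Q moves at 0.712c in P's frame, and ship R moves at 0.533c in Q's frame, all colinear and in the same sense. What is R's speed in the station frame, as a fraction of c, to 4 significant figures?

u ≈ 0.9687c

Compose boost 2: (0.712 + 0.526)/(1 + 0.712×0.526) = 1.238/1.37451 = 0.900683
Compose boost 3: (0.533 + 0.900683)/(1 + 0.533×0.900683) = 1.43368/1.48006 = 0.9687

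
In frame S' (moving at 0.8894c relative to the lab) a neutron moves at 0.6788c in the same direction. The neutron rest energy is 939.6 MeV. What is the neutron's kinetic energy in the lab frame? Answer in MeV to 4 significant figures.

K ≈ 3549 MeV

u_lab = (0.6788 + 0.8894)/(1 + 0.6788×0.8894) = 0.9778486
γ = 1/√(1 − 0.9778486²) = 4.77753
K = (γ − 1)m₀c² = (4.77753 − 1) × 939.6 = 3.77753 × 939.6 = 3549 MeV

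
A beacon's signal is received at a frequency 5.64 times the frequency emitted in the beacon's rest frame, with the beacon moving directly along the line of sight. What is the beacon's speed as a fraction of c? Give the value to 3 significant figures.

β ≈ 0.939

f_obs/f_src = √((1+β)/(1−β)) = 5.64  ⇒  (1+β)/(1−β) = 31.810
β = |1 − D²|/(1 + D²) = |1 − 31.810|/(1 + 31.810) = 0.939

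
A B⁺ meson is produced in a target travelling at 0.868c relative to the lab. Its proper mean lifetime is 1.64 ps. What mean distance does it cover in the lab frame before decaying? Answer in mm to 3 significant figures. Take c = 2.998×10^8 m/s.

γ = 1/√(1 − 0.868²) = 2.0138
Dilated lifetime: Δt = γτ₀ = 2.0138 × 1.64 ps = 3.3027 ps
d = vΔt = 0.868c × 3.3027 ps = 2.6023×10^8 m/s × 3.3027×10^-12 s = 0.859 mm

d ≈ 0.859 mm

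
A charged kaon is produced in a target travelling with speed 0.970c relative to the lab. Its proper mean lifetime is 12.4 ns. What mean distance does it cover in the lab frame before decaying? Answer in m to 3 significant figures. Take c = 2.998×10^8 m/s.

d ≈ 14.8 m

γ = 1/√(1 − 0.970²) = 4.1135
Dilated lifetime: Δt = γτ₀ = 4.1135 × 12.4 ns = 51.007 ns
d = vΔt = 0.970c × 51.007 ns = 2.9081×10^8 m/s × 5.1007×10^-8 s = 14.8 m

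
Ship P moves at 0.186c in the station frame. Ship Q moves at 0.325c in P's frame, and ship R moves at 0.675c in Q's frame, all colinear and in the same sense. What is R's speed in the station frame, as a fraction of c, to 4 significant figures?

Compose boost 2: (0.325 + 0.186)/(1 + 0.325×0.186) = 0.5110/1.06045 = 0.481871
Compose boost 3: (0.675 + 0.481871)/(1 + 0.675×0.481871) = 1.15687/1.32526 = 0.8729

u ≈ 0.8729c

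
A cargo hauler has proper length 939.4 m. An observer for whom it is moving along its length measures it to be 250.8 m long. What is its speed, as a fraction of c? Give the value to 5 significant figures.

β ≈ 0.96370

γ = L₀/L = 939.4/250.8 = 3.745614
β = √(1 − 1/γ²) = 0.96370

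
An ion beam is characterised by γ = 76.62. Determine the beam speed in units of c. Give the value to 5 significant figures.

β = √(1 − 1/γ²) = √(1 − 1/76.62²) = √(0.9998297) = 0.99991

β ≈ 0.99991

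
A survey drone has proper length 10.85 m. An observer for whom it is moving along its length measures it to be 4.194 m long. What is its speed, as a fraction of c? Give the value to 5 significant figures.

γ = L₀/L = 10.85/4.194 = 2.587029
β = √(1 − 1/γ²) = 0.92227

β ≈ 0.92227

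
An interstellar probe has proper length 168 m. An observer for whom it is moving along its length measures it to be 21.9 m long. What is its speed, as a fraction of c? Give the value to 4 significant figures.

β ≈ 0.9915

γ = L₀/L = 168/21.9 = 7.67123
β = √(1 − 1/γ²) = 0.9915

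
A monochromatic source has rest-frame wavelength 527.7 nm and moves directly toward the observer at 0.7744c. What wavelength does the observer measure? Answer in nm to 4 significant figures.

Relativistic Doppler: λ_obs = λ_src √((1−β)/(1+β))
= 527.7 × √(0.225600/1.77440) = 527.7 × 0.356569 = 188.2 nm

λ_obs ≈ 188.2 nm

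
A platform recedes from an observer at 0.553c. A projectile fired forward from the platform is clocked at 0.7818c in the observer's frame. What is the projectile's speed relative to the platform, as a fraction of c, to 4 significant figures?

u' ≈ 0.4031c

Inverse velocity addition: u' = (u − v)/(1 − uv/c²)
= (0.7818 − 0.553)/(1 − 0.7818×0.553) = 0.2288/0.567665 = 0.4031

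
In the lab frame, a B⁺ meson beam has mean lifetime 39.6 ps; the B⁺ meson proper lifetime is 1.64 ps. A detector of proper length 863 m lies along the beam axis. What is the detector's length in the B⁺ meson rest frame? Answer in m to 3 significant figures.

L ≈ 35.7 m

Time dilation ⇒ γ = Δt/τ₀ = 39.6/1.64 = 24.146
Length contraction: L = L₀/γ = 863/24.146 = 35.7 m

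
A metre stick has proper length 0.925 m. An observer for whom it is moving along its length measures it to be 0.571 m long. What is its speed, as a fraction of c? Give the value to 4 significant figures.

γ = L₀/L = 0.925/0.571 = 1.61996
β = √(1 − 1/γ²) = 0.7867

β ≈ 0.7867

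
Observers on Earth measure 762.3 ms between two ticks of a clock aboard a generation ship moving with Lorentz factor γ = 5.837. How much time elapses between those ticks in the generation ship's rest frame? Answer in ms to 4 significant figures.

τ₀ ≈ 130.6 ms

γ = 5.837 (given)
Proper time: τ₀ = Δt/γ = 762.3/5.837 = 130.6 ms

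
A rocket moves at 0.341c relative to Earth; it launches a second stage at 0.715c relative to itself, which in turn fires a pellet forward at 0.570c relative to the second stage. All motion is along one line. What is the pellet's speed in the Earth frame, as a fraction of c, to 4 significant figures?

u ≈ 0.9562c

Compose boost 2: (0.715 + 0.341)/(1 + 0.715×0.341) = 1.056/1.24382 = 0.849001
Compose boost 3: (0.570 + 0.849001)/(1 + 0.570×0.849001) = 1.41900/1.48393 = 0.9562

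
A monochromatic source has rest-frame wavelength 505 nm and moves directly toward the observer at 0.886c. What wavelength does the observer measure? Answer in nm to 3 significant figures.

Relativistic Doppler: λ_obs = λ_src √((1−β)/(1+β))
= 505 × √(0.11400/1.8860) = 505 × 0.24586 = 124 nm

λ_obs ≈ 124 nm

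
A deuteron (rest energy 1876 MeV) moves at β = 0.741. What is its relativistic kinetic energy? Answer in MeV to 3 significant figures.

γ = 1/√(1 − 0.741²) = 1.4892
K = (γ − 1)m₀c² = (1.4892 − 1) × 1876 MeV = 0.48919 × 1876 MeV = 918 MeV

K ≈ 918 MeV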